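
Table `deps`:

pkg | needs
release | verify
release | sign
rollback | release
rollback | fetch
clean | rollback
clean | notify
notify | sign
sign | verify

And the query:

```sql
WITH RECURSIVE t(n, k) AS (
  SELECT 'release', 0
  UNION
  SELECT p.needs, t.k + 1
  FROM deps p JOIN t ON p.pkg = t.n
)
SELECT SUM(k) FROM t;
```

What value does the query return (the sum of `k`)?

Base: (release, k=0).
Iteration 1: edges from {release} -> (sign, k=1), (verify, k=1).
Iteration 2: edges from {sign,verify} -> (verify, k=2).
Iteration 3: no outgoing edges from {verify}; recursion stops.
SUM(k) = 0 + 1 + 1 + 2 = 4.

4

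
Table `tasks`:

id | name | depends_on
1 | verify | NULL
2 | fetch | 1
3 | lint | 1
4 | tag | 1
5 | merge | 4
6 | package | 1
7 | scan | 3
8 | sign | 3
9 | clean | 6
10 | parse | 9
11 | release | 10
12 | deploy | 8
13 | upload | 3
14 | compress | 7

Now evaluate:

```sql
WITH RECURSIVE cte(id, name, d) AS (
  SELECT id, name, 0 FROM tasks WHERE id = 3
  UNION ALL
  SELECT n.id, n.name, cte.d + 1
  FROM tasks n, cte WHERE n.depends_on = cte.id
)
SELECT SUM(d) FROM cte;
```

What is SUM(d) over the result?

Base: id=3 (lint) at d 0.
Iteration 1: rows with depends_on in {3} -> scan (id 7, d 1), sign (id 8, d 1), upload (id 13, d 1).
Iteration 2: rows with depends_on in {7,8,13} -> deploy (id 12, d 2), compress (id 14, d 2).
Iteration 3: no rows with depends_on in {12,14}; recursion stops.
SUM(d) = 0 + 1 + 1 + 1 + 2 + 2 = 7.

7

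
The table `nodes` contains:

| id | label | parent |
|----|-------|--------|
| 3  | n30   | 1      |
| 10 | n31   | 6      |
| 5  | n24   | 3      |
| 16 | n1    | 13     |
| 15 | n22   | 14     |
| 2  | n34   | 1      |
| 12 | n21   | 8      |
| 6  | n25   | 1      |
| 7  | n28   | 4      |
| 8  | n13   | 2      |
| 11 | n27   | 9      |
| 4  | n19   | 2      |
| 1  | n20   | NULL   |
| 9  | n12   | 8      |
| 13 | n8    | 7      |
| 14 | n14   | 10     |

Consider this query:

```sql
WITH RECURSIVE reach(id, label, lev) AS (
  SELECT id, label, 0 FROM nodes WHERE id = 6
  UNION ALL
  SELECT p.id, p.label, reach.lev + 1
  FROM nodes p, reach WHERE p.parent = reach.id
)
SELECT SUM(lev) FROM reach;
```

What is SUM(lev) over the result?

Base: id=6 (n25) at lev 0.
Iteration 1: rows with parent in {6} -> n31 (id 10, lev 1).
Iteration 2: rows with parent in {10} -> n14 (id 14, lev 2).
Iteration 3: rows with parent in {14} -> n22 (id 15, lev 3).
Iteration 4: no rows with parent in {15}; recursion stops.
SUM(lev) = 0 + 1 + 2 + 3 = 6.

6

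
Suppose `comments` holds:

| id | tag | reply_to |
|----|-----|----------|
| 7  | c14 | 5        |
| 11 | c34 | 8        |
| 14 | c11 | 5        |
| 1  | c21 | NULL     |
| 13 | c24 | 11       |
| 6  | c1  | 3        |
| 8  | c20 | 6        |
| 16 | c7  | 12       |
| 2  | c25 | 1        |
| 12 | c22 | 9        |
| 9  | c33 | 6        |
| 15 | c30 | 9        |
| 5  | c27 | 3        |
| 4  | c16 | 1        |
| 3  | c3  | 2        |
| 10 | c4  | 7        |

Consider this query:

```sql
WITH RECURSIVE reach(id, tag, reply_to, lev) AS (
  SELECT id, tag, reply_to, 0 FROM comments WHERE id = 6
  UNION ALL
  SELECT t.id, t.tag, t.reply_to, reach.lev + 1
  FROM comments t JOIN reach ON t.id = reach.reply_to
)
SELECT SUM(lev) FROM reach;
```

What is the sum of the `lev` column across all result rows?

Base: id=6 (c1), reply_to=3, lev 0.
Iteration 1: join on id=3 -> c3 (id 3, reply_to=2, lev 1).
Iteration 2: join on id=2 -> c25 (id 2, reply_to=1, lev 2).
Iteration 3: join on id=1 -> c21 (id 1, reply_to=NULL, lev 3).
Iteration 4: reply_to is NULL; no match; recursion stops.
SUM(lev) = 0 + 1 + 2 + 3 = 6.

6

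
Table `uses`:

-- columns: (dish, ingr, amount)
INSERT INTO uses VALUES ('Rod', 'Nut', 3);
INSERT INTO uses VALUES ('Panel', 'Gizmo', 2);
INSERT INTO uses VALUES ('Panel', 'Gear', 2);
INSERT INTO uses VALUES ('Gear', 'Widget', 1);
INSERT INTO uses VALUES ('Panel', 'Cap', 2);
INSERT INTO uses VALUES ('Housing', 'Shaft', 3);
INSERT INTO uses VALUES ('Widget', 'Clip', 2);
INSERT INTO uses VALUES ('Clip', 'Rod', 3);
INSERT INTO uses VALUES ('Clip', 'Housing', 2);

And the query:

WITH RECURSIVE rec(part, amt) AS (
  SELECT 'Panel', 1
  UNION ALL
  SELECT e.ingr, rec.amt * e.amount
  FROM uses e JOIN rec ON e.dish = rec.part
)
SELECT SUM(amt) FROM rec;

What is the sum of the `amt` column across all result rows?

93

Base: (Panel, amt=1).
Iteration 1: components of {Panel} -> Cap = 1*2 = 2, Gear = 1*2 = 2, Gizmo = 1*2 = 2.
Iteration 2: components of {Cap,Gear,Gizmo} -> Widget = 2*1 = 2.
Iteration 3: components of {Widget} -> Clip = 2*2 = 4.
Iteration 4: components of {Clip} -> Housing = 4*2 = 8, Rod = 4*3 = 12.
Iteration 5: components of {Housing,Rod} -> Nut = 12*3 = 36, Shaft = 8*3 = 24.
Iteration 6: no further components; recursion stops.
SUM(amt) = 1 + 2 + 2 + 2 + 2 + 4 + 8 + 12 + 24 + 36 = 93.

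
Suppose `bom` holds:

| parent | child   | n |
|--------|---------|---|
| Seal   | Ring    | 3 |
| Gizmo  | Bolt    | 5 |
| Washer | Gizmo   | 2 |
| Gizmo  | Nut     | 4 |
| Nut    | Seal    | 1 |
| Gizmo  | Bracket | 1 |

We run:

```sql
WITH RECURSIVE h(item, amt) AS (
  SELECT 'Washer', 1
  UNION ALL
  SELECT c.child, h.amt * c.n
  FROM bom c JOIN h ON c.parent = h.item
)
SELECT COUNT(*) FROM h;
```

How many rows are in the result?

Base: (Washer, amt=1).
Iteration 1: components of {Washer} -> Gizmo = 1*2 = 2.
Iteration 2: components of {Gizmo} -> Bolt = 2*5 = 10, Bracket = 2*1 = 2, Nut = 2*4 = 8.
Iteration 3: components of {Bolt,Bracket,Nut} -> Seal = 8*1 = 8.
Iteration 4: components of {Seal} -> Ring = 8*3 = 24.
Iteration 5: no further components; recursion stops.
Total rows emitted: 7.

7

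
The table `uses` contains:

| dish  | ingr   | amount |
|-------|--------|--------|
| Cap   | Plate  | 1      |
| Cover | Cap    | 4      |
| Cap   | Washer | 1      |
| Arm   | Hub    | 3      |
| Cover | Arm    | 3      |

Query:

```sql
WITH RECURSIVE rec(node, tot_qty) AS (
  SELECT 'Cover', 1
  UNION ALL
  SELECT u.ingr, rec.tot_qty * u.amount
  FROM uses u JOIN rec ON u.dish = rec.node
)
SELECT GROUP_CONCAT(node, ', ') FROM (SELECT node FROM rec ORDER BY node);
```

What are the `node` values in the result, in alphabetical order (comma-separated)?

Arm, Cap, Cover, Hub, Plate, Washer

Base: (Cover, tot_qty=1).
Iteration 1: components of {Cover} -> Arm = 1*3 = 3, Cap = 1*4 = 4.
Iteration 2: components of {Arm,Cap} -> Hub = 3*3 = 9, Plate = 4*1 = 4, Washer = 4*1 = 4.
Iteration 3: no further components; recursion stops.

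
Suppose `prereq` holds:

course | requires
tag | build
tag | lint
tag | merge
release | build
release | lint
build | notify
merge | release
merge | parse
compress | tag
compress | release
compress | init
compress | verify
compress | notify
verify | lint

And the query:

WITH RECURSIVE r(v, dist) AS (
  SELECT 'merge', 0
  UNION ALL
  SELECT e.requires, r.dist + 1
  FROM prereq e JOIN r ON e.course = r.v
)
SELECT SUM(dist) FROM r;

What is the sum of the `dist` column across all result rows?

9

Base: (merge, dist=0).
Iteration 1: edges from {merge} -> (parse, dist=1), (release, dist=1).
Iteration 2: edges from {parse,release} -> (build, dist=2), (lint, dist=2).
Iteration 3: edges from {build,lint} -> (notify, dist=3).
Iteration 4: no outgoing edges from {notify}; recursion stops.
SUM(dist) = 0 + 1 + 1 + 2 + 2 + 3 = 9.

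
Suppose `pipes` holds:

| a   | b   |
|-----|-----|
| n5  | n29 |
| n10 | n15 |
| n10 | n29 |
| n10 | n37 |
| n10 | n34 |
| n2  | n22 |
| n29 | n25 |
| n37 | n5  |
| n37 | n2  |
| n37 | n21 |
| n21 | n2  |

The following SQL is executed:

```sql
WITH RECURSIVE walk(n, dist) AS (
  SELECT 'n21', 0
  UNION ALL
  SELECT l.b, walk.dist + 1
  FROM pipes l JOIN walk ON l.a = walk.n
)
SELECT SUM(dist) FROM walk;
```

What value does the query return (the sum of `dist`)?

3

Base: (n21, dist=0).
Iteration 1: edges from {n21} -> (n2, dist=1).
Iteration 2: edges from {n2} -> (n22, dist=2).
Iteration 3: no outgoing edges from {n22}; recursion stops.
SUM(dist) = 0 + 1 + 2 = 3.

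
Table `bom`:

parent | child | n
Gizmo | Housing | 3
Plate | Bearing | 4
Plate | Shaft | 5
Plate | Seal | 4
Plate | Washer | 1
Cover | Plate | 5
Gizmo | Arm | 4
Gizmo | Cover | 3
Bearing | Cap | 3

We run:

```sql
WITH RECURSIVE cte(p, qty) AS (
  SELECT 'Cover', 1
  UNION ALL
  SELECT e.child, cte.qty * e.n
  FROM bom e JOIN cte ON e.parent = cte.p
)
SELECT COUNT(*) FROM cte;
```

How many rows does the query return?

7

Base: (Cover, qty=1).
Iteration 1: components of {Cover} -> Plate = 1*5 = 5.
Iteration 2: components of {Plate} -> Bearing = 5*4 = 20, Seal = 5*4 = 20, Shaft = 5*5 = 25, Washer = 5*1 = 5.
Iteration 3: components of {Bearing,Seal,Shaft,Washer} -> Cap = 20*3 = 60.
Iteration 4: no further components; recursion stops.
Total rows emitted: 7.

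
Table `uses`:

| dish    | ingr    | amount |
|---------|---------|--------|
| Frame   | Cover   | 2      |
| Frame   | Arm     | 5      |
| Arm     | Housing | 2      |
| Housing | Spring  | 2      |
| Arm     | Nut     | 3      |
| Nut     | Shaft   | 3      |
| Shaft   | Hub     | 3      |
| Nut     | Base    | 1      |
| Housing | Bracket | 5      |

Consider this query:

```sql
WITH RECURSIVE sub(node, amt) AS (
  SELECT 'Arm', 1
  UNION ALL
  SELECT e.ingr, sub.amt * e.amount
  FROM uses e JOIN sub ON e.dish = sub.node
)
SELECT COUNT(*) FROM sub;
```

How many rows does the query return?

Base: (Arm, amt=1).
Iteration 1: components of {Arm} -> Housing = 1*2 = 2, Nut = 1*3 = 3.
Iteration 2: components of {Housing,Nut} -> Base = 3*1 = 3, Bracket = 2*5 = 10, Shaft = 3*3 = 9, Spring = 2*2 = 4.
Iteration 3: components of {Base,Bracket,Shaft,Spring} -> Hub = 9*3 = 27.
Iteration 4: no further components; recursion stops.
Total rows emitted: 8.

8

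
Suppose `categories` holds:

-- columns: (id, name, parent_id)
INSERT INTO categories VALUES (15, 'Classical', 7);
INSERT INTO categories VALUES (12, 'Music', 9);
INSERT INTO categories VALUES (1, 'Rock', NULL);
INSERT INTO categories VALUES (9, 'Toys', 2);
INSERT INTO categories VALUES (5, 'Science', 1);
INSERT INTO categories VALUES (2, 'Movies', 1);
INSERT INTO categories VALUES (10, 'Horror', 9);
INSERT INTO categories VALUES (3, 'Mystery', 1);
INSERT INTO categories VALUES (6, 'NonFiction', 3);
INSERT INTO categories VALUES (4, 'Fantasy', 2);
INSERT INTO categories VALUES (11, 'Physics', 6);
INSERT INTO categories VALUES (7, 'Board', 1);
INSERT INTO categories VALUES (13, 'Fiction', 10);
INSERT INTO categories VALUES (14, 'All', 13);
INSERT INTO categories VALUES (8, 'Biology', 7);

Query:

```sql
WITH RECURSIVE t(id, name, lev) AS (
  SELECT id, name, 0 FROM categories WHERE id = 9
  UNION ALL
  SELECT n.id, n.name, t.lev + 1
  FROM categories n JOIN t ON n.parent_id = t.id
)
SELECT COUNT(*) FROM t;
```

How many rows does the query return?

5

Base: id=9 (Toys) at lev 0.
Iteration 1: rows with parent_id in {9} -> Horror (id 10, lev 1), Music (id 12, lev 1).
Iteration 2: rows with parent_id in {10,12} -> Fiction (id 13, lev 2).
Iteration 3: rows with parent_id in {13} -> All (id 14, lev 3).
Iteration 4: no rows with parent_id in {14}; recursion stops.
Total rows emitted: 5.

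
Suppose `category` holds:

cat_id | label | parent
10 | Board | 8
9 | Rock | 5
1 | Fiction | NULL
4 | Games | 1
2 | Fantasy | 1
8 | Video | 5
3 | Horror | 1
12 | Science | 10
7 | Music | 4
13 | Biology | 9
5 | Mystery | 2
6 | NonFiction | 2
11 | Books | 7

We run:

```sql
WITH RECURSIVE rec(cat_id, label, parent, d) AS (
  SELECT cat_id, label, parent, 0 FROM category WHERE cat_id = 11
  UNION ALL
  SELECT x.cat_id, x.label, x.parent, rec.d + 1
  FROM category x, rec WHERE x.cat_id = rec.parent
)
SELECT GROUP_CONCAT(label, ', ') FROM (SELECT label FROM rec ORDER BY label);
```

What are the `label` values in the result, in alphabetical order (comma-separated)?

Base: cat_id=11 (Books), parent=7, d 0.
Iteration 1: join on cat_id=7 -> Music (id 7, parent=4, d 1).
Iteration 2: join on cat_id=4 -> Games (id 4, parent=1, d 2).
Iteration 3: join on cat_id=1 -> Fiction (id 1, parent=NULL, d 3).
Iteration 4: parent is NULL; no match; recursion stops.

Books, Fiction, Games, Music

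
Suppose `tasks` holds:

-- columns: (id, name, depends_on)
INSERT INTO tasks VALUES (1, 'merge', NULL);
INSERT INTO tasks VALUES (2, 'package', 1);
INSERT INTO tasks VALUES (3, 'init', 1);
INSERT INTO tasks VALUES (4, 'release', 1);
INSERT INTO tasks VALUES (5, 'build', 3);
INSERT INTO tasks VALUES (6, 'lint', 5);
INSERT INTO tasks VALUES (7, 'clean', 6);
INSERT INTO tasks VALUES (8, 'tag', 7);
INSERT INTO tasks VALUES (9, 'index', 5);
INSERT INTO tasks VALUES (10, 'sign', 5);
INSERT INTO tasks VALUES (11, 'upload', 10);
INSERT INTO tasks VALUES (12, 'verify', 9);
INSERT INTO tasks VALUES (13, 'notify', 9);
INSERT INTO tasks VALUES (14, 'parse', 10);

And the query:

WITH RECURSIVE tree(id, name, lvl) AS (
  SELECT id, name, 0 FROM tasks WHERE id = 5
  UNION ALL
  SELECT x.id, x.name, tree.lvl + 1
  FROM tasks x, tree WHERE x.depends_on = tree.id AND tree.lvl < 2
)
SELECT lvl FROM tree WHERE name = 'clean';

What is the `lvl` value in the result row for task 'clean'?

2

Base: id=5 (build) at lvl 0.
Iteration 1: rows with depends_on in {5} -> lint (id 6, lvl 1), index (id 9, lvl 1), sign (id 10, lvl 1).
Iteration 2: rows with depends_on in {6,9,10} -> clean (id 7, lvl 2), upload (id 11, lvl 2), verify (id 12, lvl 2), notify (id 13, lvl 2), parse (id 14, lvl 2).
Iteration 3: lvl < 2 fails for all current rows; recursion stops.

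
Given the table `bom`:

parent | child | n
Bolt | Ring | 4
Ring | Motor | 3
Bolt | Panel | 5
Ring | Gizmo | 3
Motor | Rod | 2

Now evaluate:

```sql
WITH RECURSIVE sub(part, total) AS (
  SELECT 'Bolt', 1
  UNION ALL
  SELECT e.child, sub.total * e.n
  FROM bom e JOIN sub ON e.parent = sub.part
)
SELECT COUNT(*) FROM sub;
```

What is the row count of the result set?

Base: (Bolt, total=1).
Iteration 1: components of {Bolt} -> Panel = 1*5 = 5, Ring = 1*4 = 4.
Iteration 2: components of {Panel,Ring} -> Gizmo = 4*3 = 12, Motor = 4*3 = 12.
Iteration 3: components of {Gizmo,Motor} -> Rod = 12*2 = 24.
Iteration 4: no further components; recursion stops.
Total rows emitted: 6.

6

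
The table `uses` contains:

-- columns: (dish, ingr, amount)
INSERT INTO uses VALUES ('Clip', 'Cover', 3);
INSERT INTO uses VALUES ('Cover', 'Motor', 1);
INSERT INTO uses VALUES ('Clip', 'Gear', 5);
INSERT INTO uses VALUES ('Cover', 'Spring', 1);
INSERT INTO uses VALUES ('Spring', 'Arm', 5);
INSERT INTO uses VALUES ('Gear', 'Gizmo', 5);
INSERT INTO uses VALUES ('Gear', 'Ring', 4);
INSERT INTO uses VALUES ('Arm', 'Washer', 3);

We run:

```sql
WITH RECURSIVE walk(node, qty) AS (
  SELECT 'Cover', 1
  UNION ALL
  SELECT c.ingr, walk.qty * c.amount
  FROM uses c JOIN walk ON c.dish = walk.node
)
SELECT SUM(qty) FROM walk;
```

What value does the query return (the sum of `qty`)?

Base: (Cover, qty=1).
Iteration 1: components of {Cover} -> Motor = 1*1 = 1, Spring = 1*1 = 1.
Iteration 2: components of {Motor,Spring} -> Arm = 1*5 = 5.
Iteration 3: components of {Arm} -> Washer = 5*3 = 15.
Iteration 4: no further components; recursion stops.
SUM(qty) = 1 + 1 + 1 + 5 + 15 = 23.

23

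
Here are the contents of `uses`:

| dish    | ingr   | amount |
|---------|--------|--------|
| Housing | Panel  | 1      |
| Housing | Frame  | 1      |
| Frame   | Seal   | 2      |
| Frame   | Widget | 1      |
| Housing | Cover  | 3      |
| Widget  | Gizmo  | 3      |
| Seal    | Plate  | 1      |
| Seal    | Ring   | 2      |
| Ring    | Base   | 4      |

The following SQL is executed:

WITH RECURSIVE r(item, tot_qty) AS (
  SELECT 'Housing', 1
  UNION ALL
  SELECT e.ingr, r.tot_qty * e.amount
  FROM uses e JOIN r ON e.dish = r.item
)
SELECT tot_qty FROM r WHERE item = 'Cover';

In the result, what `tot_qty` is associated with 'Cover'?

3

Base: (Housing, tot_qty=1).
Iteration 1: components of {Housing} -> Cover = 1*3 = 3, Frame = 1*1 = 1, Panel = 1*1 = 1.
Iteration 2: components of {Cover,Frame,Panel} -> Seal = 1*2 = 2, Widget = 1*1 = 1.
Iteration 3: components of {Seal,Widget} -> Gizmo = 1*3 = 3, Plate = 2*1 = 2, Ring = 2*2 = 4.
Iteration 4: components of {Gizmo,Plate,Ring} -> Base = 4*4 = 16.
Iteration 5: no further components; recursion stops.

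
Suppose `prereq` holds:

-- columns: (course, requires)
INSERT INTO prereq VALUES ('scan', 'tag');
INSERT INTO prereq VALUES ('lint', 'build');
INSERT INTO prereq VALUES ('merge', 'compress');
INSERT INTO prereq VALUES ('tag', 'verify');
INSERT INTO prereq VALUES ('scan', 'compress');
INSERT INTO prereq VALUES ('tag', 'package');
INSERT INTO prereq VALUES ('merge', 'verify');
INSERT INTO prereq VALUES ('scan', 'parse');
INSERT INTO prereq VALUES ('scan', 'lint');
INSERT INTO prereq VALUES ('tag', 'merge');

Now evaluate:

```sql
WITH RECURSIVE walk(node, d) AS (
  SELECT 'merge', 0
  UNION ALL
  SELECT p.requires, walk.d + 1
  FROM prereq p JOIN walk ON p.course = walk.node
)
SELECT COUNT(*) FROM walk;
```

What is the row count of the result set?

3

Base: (merge, d=0).
Iteration 1: edges from {merge} -> (compress, d=1), (verify, d=1).
Iteration 2: no outgoing edges from {compress,verify}; recursion stops.
Total rows emitted: 3.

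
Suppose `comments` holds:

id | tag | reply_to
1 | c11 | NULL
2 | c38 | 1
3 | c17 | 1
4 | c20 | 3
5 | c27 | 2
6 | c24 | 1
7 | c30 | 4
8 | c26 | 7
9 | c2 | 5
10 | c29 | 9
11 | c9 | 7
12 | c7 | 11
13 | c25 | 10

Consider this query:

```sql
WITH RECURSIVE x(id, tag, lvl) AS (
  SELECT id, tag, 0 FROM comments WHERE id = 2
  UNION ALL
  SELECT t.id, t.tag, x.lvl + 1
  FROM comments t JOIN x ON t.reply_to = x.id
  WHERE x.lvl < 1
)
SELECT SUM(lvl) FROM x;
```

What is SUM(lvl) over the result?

1

Base: id=2 (c38) at lvl 0.
Iteration 1: rows with reply_to in {2} -> c27 (id 5, lvl 1).
Iteration 2: lvl < 1 fails for all current rows; recursion stops.
SUM(lvl) = 0 + 1 = 1.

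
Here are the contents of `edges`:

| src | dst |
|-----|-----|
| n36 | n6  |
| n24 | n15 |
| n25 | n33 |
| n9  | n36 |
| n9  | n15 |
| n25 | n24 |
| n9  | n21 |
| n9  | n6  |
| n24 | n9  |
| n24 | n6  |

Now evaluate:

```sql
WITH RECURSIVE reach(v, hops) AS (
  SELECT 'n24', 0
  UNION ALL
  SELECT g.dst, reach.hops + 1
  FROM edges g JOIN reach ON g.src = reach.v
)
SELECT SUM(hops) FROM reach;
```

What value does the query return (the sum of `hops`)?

14

Base: (n24, hops=0).
Iteration 1: edges from {n24} -> (n15, hops=1), (n6, hops=1), (n9, hops=1).
Iteration 2: edges from {n15,n6,n9} -> (n15, hops=2), (n21, hops=2), (n36, hops=2), (n6, hops=2).
Iteration 3: edges from {n15,n21,n36,n6} -> (n6, hops=3).
Iteration 4: no outgoing edges from {n6}; recursion stops.
SUM(hops) = 0 + 1 + 1 + 1 + 2 + 2 + 2 + 2 + 3 = 14.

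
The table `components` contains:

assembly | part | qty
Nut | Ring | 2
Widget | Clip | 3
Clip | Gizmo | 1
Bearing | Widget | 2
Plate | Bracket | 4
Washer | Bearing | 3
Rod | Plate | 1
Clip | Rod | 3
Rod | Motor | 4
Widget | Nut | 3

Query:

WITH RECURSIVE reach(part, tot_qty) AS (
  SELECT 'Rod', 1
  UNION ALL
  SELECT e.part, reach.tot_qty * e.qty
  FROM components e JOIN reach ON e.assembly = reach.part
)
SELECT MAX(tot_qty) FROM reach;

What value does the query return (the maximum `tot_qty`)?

4

Base: (Rod, tot_qty=1).
Iteration 1: components of {Rod} -> Motor = 1*4 = 4, Plate = 1*1 = 1.
Iteration 2: components of {Motor,Plate} -> Bracket = 1*4 = 4.
Iteration 3: no further components; recursion stops.
tot_qty values: 1, 1, 4, 4; the maximum is 4.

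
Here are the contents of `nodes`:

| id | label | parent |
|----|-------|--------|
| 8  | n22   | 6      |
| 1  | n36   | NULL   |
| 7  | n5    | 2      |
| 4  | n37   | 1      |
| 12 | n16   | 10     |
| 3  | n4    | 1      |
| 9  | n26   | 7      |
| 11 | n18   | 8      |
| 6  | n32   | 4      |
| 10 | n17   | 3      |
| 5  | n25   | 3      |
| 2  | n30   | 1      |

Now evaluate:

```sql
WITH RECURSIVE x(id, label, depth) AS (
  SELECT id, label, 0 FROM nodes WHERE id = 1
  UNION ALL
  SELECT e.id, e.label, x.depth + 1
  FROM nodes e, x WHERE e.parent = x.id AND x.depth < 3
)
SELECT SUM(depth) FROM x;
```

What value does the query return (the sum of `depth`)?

Base: id=1 (n36) at depth 0.
Iteration 1: rows with parent in {1} -> n30 (id 2, depth 1), n4 (id 3, depth 1), n37 (id 4, depth 1).
Iteration 2: rows with parent in {2,3,4} -> n25 (id 5, depth 2), n32 (id 6, depth 2), n5 (id 7, depth 2), n17 (id 10, depth 2).
Iteration 3: rows with parent in {5,6,7,10} -> n22 (id 8, depth 3), n26 (id 9, depth 3), n16 (id 12, depth 3).
Iteration 4: depth < 3 fails for all current rows; recursion stops.
SUM(depth) = 0 + 1 + 1 + 1 + 2 + 2 + 2 + 2 + 3 + 3 + 3 = 20.

20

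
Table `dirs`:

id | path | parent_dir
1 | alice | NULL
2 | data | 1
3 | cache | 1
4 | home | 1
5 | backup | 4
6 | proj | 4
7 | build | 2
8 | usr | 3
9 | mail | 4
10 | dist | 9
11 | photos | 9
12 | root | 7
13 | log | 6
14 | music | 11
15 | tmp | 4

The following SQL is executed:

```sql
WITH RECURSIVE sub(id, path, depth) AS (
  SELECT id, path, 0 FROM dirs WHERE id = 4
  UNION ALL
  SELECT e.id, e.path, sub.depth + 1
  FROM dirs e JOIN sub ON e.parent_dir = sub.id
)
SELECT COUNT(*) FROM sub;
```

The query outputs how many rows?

Base: id=4 (home) at depth 0.
Iteration 1: rows with parent_dir in {4} -> backup (id 5, depth 1), proj (id 6, depth 1), mail (id 9, depth 1), tmp (id 15, depth 1).
Iteration 2: rows with parent_dir in {5,6,9,15} -> dist (id 10, depth 2), photos (id 11, depth 2), log (id 13, depth 2).
Iteration 3: rows with parent_dir in {10,11,13} -> music (id 14, depth 3).
Iteration 4: no rows with parent_dir in {14}; recursion stops.
Total rows emitted: 9.

9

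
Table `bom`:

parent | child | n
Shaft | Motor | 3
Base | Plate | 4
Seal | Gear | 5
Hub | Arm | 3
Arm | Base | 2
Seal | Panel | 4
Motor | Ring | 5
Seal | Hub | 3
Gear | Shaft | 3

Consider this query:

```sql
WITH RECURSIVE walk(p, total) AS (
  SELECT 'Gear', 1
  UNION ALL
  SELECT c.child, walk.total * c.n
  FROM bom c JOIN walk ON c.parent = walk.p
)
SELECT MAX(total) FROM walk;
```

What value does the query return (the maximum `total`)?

Base: (Gear, total=1).
Iteration 1: components of {Gear} -> Shaft = 1*3 = 3.
Iteration 2: components of {Shaft} -> Motor = 3*3 = 9.
Iteration 3: components of {Motor} -> Ring = 9*5 = 45.
Iteration 4: no further components; recursion stops.
total values: 1, 3, 9, 45; the maximum is 45.

45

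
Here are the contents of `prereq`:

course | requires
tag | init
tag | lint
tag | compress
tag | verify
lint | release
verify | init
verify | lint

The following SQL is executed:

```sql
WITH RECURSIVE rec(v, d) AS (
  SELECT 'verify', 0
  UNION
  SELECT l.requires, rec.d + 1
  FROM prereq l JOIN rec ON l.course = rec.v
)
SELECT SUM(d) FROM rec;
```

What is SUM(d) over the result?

4

Base: (verify, d=0).
Iteration 1: edges from {verify} -> (init, d=1), (lint, d=1).
Iteration 2: edges from {init,lint} -> (release, d=2).
Iteration 3: no outgoing edges from {release}; recursion stops.
SUM(d) = 0 + 1 + 1 + 2 = 4.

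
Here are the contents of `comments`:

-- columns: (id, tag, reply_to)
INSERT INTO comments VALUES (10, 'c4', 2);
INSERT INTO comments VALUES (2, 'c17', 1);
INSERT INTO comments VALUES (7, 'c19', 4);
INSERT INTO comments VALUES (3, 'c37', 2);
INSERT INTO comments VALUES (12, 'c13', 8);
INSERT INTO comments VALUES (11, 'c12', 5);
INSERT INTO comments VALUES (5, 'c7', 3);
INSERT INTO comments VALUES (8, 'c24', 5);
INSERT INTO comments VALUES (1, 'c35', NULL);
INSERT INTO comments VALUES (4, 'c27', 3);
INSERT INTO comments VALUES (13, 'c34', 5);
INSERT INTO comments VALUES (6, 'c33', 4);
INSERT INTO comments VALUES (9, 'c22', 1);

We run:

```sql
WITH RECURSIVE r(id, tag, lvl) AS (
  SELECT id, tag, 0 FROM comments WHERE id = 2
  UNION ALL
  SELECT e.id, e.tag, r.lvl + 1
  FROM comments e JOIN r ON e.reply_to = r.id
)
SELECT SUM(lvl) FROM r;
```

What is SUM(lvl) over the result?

Base: id=2 (c17) at lvl 0.
Iteration 1: rows with reply_to in {2} -> c37 (id 3, lvl 1), c4 (id 10, lvl 1).
Iteration 2: rows with reply_to in {3,10} -> c27 (id 4, lvl 2), c7 (id 5, lvl 2).
Iteration 3: rows with reply_to in {4,5} -> c33 (id 6, lvl 3), c19 (id 7, lvl 3), c24 (id 8, lvl 3), c12 (id 11, lvl 3), c34 (id 13, lvl 3).
Iteration 4: rows with reply_to in {6,7,8,11,13} -> c13 (id 12, lvl 4).
Iteration 5: no rows with reply_to in {12}; recursion stops.
SUM(lvl) = 0 + 1 + 1 + 2 + 2 + 3 + 3 + 3 + 3 + 3 + 4 = 25.

25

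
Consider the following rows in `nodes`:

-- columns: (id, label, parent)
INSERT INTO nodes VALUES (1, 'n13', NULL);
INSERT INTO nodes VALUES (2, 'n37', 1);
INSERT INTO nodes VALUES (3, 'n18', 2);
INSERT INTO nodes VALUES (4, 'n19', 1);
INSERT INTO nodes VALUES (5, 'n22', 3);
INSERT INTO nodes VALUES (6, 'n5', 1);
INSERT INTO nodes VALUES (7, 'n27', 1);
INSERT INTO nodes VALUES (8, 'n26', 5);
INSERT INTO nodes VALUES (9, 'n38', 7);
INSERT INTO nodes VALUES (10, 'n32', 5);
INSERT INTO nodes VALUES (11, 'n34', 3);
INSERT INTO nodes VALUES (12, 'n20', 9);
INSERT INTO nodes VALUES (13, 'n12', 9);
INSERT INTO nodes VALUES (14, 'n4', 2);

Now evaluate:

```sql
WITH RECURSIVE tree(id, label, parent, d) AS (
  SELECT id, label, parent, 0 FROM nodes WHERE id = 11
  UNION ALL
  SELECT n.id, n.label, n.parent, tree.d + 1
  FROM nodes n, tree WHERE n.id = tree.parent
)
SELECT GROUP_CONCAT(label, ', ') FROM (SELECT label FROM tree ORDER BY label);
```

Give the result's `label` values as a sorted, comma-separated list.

Base: id=11 (n34), parent=3, d 0.
Iteration 1: join on id=3 -> n18 (id 3, parent=2, d 1).
Iteration 2: join on id=2 -> n37 (id 2, parent=1, d 2).
Iteration 3: join on id=1 -> n13 (id 1, parent=NULL, d 3).
Iteration 4: parent is NULL; no match; recursion stops.

n13, n18, n34, n37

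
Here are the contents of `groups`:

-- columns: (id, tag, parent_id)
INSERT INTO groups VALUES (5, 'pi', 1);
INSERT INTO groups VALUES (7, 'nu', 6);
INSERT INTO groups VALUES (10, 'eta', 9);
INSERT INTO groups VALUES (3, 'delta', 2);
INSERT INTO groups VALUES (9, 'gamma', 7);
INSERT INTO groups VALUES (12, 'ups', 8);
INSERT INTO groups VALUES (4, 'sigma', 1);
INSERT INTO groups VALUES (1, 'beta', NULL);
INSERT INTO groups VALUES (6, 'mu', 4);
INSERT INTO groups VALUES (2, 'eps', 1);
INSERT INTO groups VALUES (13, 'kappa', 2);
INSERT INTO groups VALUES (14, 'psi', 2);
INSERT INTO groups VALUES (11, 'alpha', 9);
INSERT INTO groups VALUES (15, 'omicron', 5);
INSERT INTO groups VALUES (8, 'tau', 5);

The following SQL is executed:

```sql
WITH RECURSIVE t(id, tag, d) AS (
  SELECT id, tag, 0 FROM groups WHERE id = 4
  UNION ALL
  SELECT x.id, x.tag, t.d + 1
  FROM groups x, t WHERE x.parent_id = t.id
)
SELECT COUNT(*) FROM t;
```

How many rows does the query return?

6

Base: id=4 (sigma) at d 0.
Iteration 1: rows with parent_id in {4} -> mu (id 6, d 1).
Iteration 2: rows with parent_id in {6} -> nu (id 7, d 2).
Iteration 3: rows with parent_id in {7} -> gamma (id 9, d 3).
Iteration 4: rows with parent_id in {9} -> eta (id 10, d 4), alpha (id 11, d 4).
Iteration 5: no rows with parent_id in {10,11}; recursion stops.
Total rows emitted: 6.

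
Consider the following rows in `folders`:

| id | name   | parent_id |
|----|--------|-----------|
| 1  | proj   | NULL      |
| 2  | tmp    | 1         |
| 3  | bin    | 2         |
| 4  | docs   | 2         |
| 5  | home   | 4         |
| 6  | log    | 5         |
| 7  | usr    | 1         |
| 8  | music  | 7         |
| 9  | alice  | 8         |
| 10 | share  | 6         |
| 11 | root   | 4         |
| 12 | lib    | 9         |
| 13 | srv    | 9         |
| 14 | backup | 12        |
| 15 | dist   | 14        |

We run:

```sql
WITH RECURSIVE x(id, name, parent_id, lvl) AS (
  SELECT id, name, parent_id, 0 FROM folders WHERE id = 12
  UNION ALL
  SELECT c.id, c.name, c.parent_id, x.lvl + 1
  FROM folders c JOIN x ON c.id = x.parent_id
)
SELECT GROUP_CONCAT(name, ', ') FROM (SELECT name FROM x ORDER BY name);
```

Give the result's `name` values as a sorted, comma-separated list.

Base: id=12 (lib), parent_id=9, lvl 0.
Iteration 1: join on id=9 -> alice (id 9, parent_id=8, lvl 1).
Iteration 2: join on id=8 -> music (id 8, parent_id=7, lvl 2).
Iteration 3: join on id=7 -> usr (id 7, parent_id=1, lvl 3).
Iteration 4: join on id=1 -> proj (id 1, parent_id=NULL, lvl 4).
Iteration 5: parent_id is NULL; no match; recursion stops.

alice, lib, music, proj, usr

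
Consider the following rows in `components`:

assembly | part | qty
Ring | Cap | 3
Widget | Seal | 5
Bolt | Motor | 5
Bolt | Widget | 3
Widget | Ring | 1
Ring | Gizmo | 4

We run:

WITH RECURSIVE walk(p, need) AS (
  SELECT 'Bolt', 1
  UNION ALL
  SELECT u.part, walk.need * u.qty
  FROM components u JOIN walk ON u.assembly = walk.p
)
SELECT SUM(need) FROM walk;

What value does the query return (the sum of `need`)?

48

Base: (Bolt, need=1).
Iteration 1: components of {Bolt} -> Motor = 1*5 = 5, Widget = 1*3 = 3.
Iteration 2: components of {Motor,Widget} -> Ring = 3*1 = 3, Seal = 3*5 = 15.
Iteration 3: components of {Ring,Seal} -> Cap = 3*3 = 9, Gizmo = 3*4 = 12.
Iteration 4: no further components; recursion stops.
SUM(need) = 1 + 3 + 5 + 3 + 15 + 12 + 9 = 48.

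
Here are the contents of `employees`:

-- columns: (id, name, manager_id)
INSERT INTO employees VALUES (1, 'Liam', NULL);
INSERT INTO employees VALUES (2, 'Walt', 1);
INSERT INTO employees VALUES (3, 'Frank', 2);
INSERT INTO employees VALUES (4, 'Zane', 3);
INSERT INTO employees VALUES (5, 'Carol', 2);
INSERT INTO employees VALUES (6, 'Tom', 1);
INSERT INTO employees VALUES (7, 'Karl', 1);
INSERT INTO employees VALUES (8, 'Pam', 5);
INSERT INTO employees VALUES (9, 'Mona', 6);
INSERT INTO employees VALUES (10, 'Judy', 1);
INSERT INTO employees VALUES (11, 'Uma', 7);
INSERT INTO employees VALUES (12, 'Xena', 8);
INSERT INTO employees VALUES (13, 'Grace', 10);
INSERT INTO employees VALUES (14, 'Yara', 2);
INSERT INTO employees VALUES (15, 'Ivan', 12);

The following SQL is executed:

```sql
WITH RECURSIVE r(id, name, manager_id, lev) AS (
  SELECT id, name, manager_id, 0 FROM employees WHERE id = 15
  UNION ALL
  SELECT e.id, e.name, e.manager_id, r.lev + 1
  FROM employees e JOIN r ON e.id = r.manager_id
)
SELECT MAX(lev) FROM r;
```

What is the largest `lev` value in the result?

5

Base: id=15 (Ivan), manager_id=12, lev 0.
Iteration 1: join on id=12 -> Xena (id 12, manager_id=8, lev 1).
Iteration 2: join on id=8 -> Pam (id 8, manager_id=5, lev 2).
Iteration 3: join on id=5 -> Carol (id 5, manager_id=2, lev 3).
Iteration 4: join on id=2 -> Walt (id 2, manager_id=1, lev 4).
Iteration 5: join on id=1 -> Liam (id 1, manager_id=NULL, lev 5).
Iteration 6: manager_id is NULL; no match; recursion stops.
lev values: 0, 1, 2, 3, 4, 5; the maximum is 5.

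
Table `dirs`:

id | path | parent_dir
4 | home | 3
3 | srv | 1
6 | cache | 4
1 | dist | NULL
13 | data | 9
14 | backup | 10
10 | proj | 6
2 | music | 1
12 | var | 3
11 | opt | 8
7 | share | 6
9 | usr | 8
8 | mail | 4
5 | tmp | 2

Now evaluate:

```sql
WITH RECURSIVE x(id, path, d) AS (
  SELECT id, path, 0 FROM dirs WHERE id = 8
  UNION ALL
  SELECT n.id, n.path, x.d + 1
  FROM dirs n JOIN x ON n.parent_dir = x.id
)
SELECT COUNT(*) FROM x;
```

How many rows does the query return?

Base: id=8 (mail) at d 0.
Iteration 1: rows with parent_dir in {8} -> usr (id 9, d 1), opt (id 11, d 1).
Iteration 2: rows with parent_dir in {9,11} -> data (id 13, d 2).
Iteration 3: no rows with parent_dir in {13}; recursion stops.
Total rows emitted: 4.

4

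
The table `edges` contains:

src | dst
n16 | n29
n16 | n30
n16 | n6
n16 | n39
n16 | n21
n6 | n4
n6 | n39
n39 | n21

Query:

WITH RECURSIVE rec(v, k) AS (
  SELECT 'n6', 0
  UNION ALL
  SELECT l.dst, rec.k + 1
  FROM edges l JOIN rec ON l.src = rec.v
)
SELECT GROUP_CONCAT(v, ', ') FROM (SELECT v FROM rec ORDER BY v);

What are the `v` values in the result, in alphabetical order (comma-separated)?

n21, n39, n4, n6

Base: (n6, k=0).
Iteration 1: edges from {n6} -> (n39, k=1), (n4, k=1).
Iteration 2: edges from {n39,n4} -> (n21, k=2).
Iteration 3: no outgoing edges from {n21}; recursion stops.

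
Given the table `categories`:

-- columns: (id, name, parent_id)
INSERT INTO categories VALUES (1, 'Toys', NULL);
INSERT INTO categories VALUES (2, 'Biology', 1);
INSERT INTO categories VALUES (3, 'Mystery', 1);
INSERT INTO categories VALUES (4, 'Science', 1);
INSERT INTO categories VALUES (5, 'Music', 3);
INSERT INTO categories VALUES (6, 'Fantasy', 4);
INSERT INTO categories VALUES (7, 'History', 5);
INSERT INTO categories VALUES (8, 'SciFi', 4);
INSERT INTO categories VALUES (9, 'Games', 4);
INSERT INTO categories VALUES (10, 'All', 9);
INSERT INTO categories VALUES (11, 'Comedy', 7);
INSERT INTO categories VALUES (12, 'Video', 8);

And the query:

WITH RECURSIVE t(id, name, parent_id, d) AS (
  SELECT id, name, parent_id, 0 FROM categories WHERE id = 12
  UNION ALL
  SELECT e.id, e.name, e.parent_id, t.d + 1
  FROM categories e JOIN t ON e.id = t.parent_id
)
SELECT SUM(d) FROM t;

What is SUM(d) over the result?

6

Base: id=12 (Video), parent_id=8, d 0.
Iteration 1: join on id=8 -> SciFi (id 8, parent_id=4, d 1).
Iteration 2: join on id=4 -> Science (id 4, parent_id=1, d 2).
Iteration 3: join on id=1 -> Toys (id 1, parent_id=NULL, d 3).
Iteration 4: parent_id is NULL; no match; recursion stops.
SUM(d) = 0 + 1 + 2 + 3 = 6.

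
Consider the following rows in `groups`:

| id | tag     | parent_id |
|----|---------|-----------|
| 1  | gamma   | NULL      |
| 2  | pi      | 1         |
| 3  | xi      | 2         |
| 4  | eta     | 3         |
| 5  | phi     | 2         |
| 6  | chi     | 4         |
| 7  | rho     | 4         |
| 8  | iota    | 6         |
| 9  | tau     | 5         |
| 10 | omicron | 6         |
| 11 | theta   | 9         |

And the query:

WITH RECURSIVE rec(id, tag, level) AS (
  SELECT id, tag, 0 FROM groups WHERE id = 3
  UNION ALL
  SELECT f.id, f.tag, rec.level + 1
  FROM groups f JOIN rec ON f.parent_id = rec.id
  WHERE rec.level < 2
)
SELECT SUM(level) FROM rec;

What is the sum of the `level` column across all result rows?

Base: id=3 (xi) at level 0.
Iteration 1: rows with parent_id in {3} -> eta (id 4, level 1).
Iteration 2: rows with parent_id in {4} -> chi (id 6, level 2), rho (id 7, level 2).
Iteration 3: level < 2 fails for all current rows; recursion stops.
SUM(level) = 0 + 1 + 2 + 2 = 5.

5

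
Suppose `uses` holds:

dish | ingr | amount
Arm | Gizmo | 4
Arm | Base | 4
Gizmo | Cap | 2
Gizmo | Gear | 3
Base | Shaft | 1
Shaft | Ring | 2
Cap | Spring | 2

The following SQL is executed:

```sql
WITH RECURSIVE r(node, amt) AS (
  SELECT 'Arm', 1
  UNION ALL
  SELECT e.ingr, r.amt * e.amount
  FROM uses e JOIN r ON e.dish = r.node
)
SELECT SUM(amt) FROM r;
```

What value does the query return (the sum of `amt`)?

57

Base: (Arm, amt=1).
Iteration 1: components of {Arm} -> Base = 1*4 = 4, Gizmo = 1*4 = 4.
Iteration 2: components of {Base,Gizmo} -> Cap = 4*2 = 8, Gear = 4*3 = 12, Shaft = 4*1 = 4.
Iteration 3: components of {Cap,Gear,Shaft} -> Ring = 4*2 = 8, Spring = 8*2 = 16.
Iteration 4: no further components; recursion stops.
SUM(amt) = 1 + 4 + 4 + 8 + 12 + 4 + 16 + 8 = 57.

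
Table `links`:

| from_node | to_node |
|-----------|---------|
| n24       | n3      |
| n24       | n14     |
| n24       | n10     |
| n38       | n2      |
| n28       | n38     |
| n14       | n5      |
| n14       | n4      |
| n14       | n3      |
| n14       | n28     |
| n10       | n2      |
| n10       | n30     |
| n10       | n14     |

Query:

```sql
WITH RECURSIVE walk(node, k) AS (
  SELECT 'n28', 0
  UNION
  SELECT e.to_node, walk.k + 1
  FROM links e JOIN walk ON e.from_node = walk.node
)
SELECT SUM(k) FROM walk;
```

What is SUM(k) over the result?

Base: (n28, k=0).
Iteration 1: edges from {n28} -> (n38, k=1).
Iteration 2: edges from {n38} -> (n2, k=2).
Iteration 3: no outgoing edges from {n2}; recursion stops.
SUM(k) = 0 + 1 + 2 = 3.

3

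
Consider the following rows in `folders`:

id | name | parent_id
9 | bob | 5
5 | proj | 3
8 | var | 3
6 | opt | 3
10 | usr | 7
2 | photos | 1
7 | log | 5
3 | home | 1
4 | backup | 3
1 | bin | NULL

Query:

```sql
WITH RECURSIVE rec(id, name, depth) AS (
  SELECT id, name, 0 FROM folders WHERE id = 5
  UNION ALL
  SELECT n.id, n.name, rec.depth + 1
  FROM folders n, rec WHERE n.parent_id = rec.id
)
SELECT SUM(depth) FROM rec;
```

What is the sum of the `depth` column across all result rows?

4

Base: id=5 (proj) at depth 0.
Iteration 1: rows with parent_id in {5} -> log (id 7, depth 1), bob (id 9, depth 1).
Iteration 2: rows with parent_id in {7,9} -> usr (id 10, depth 2).
Iteration 3: no rows with parent_id in {10}; recursion stops.
SUM(depth) = 0 + 1 + 1 + 2 = 4.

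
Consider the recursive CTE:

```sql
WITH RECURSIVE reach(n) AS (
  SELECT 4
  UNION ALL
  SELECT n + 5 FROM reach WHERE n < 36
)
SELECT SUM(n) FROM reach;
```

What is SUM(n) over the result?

172

Base: n=4.
Iteration 1: 4 < 36 holds -> n = 4 + 5 = 9.
Iteration 2: 9 < 36 holds -> n = 9 + 5 = 14.
Iteration 3: 14 < 36 holds -> n = 14 + 5 = 19.
Iteration 4: 19 < 36 holds -> n = 19 + 5 = 24.
Iteration 5: 24 < 36 holds -> n = 24 + 5 = 29.
Iteration 6: 29 < 36 holds -> n = 29 + 5 = 34.
Iteration 7: 34 < 36 holds -> n = 34 + 5 = 39.
Iteration 8: 39 < 36 fails; recursion stops.
SUM(n) = 4 + 9 + 14 + 19 + 24 + 29 + 34 + 39 = 172.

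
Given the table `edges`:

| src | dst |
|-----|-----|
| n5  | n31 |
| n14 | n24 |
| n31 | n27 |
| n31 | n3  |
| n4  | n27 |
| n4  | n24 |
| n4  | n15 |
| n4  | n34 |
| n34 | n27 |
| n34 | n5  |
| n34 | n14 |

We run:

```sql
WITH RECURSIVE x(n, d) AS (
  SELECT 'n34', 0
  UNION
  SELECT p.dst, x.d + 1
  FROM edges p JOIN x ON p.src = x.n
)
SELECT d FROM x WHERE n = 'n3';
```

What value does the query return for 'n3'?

3

Base: (n34, d=0).
Iteration 1: edges from {n34} -> (n14, d=1), (n27, d=1), (n5, d=1).
Iteration 2: edges from {n14,n27,n5} -> (n24, d=2), (n31, d=2).
Iteration 3: edges from {n24,n31} -> (n27, d=3), (n3, d=3).
Iteration 4: no outgoing edges from {n27,n3}; recursion stops.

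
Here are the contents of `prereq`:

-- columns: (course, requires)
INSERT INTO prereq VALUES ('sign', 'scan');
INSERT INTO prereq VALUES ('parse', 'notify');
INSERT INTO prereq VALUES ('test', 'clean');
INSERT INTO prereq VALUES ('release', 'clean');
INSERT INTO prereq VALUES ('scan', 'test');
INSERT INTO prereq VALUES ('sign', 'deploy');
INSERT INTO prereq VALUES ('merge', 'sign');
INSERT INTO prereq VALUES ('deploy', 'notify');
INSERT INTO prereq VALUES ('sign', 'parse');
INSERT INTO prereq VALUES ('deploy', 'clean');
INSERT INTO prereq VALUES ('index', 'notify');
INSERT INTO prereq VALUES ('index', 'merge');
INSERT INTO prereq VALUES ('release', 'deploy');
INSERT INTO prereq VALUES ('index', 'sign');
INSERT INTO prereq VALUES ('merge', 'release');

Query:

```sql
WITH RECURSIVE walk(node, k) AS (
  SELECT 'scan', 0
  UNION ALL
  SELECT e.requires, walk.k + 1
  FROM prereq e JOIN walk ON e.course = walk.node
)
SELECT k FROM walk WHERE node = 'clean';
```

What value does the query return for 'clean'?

2

Base: (scan, k=0).
Iteration 1: edges from {scan} -> (test, k=1).
Iteration 2: edges from {test} -> (clean, k=2).
Iteration 3: no outgoing edges from {clean}; recursion stops.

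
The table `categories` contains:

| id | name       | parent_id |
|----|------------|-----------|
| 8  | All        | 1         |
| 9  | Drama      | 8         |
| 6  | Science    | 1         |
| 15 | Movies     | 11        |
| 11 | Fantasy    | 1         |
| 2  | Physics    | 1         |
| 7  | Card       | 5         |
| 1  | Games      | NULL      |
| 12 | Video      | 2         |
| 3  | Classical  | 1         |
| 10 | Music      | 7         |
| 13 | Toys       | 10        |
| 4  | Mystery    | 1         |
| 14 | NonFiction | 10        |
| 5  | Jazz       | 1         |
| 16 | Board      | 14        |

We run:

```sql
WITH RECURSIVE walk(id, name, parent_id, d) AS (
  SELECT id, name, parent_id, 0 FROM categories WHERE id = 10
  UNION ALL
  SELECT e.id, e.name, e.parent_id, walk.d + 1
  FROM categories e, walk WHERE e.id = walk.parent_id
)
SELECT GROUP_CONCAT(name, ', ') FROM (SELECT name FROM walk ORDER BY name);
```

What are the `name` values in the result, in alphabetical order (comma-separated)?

Base: id=10 (Music), parent_id=7, d 0.
Iteration 1: join on id=7 -> Card (id 7, parent_id=5, d 1).
Iteration 2: join on id=5 -> Jazz (id 5, parent_id=1, d 2).
Iteration 3: join on id=1 -> Games (id 1, parent_id=NULL, d 3).
Iteration 4: parent_id is NULL; no match; recursion stops.

Card, Games, Jazz, Music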